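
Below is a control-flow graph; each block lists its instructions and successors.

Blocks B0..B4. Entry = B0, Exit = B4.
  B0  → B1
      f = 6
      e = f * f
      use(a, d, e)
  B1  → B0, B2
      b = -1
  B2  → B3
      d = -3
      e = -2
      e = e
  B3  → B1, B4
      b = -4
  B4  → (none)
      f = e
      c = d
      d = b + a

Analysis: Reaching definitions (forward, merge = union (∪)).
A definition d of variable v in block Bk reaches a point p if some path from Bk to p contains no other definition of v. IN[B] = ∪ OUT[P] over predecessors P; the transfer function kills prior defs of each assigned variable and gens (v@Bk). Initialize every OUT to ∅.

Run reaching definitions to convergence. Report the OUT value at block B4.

Fixpoint table:
  B0: | IN={b@B1, d@B2, e@B0, e@B2, f@B0} | OUT={b@B1, d@B2, e@B0, f@B0}
  B1: | IN={b@B1, b@B3, d@B2, e@B0, e@B2, f@B0} | OUT={b@B1, d@B2, e@B0, e@B2, f@B0}
  B2: | IN={b@B1, d@B2, e@B0, e@B2, f@B0} | OUT={b@B1, d@B2, e@B2, f@B0}
  B3: | IN={b@B1, d@B2, e@B2, f@B0} | OUT={b@B3, d@B2, e@B2, f@B0}
  B4: | IN={b@B3, d@B2, e@B2, f@B0} | OUT={b@B3, c@B4, d@B4, e@B2, f@B4}

Merge at B4: IN[B4] = OUT[B3] = {b@B3, d@B2, e@B2, f@B0}
Applying B4's transfer function to that IN value gives OUT[B4] (row B4 above).

Answer: {b@B3, c@B4, d@B4, e@B2, f@B4}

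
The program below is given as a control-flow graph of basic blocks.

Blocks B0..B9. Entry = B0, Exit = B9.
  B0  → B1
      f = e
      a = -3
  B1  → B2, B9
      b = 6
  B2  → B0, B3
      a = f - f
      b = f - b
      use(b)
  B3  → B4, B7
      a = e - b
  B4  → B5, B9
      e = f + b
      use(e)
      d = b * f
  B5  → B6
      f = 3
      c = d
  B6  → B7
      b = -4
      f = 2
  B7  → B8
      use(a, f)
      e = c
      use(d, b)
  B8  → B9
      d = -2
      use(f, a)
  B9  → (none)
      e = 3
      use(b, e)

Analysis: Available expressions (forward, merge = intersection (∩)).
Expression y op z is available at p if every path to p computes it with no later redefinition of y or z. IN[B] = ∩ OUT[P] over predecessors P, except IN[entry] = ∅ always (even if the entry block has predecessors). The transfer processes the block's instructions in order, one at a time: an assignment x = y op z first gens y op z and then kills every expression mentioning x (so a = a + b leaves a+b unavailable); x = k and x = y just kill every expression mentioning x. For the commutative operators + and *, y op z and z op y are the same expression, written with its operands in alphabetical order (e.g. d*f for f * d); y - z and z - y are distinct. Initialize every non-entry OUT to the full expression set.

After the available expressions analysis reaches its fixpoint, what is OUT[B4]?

Answer: {b*f, b+f, f-f}

Derivation:
Converged values:
  B0: | IN={} | OUT={}
  B1: | IN={} | OUT={}
  B2: | IN={} | OUT={f-f}
  B3: | IN={f-f} | OUT={e-b, f-f}
  B4: | IN={e-b, f-f} | OUT={b*f, b+f, f-f}
  B5: | IN={b*f, b+f, f-f} | OUT={}
  B6: | IN={} | OUT={}
  B7: | IN={} | OUT={}
  B8: | IN={} | OUT={}
  B9: | IN={} | OUT={}

Merge at B4: IN[B4] = OUT[B3] = {e-b, f-f}
Applying B4's transfer function to that IN value gives OUT[B4] (row B4 above).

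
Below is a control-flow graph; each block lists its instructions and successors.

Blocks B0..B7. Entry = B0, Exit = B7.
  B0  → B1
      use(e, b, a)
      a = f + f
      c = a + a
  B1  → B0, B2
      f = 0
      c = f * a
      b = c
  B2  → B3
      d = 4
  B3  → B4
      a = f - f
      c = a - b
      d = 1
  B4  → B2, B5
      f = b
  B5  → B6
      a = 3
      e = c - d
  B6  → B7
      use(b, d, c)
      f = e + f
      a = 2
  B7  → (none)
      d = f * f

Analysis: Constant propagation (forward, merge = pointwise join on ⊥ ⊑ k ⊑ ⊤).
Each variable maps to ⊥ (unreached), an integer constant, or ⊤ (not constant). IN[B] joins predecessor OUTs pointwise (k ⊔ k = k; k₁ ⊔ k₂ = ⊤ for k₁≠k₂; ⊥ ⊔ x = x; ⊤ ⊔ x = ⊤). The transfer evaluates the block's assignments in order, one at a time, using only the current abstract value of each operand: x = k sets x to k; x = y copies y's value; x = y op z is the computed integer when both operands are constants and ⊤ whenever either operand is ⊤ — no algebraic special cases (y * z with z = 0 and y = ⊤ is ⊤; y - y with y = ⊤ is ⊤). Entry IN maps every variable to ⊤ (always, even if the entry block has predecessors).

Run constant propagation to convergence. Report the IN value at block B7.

Fixpoint table:
  B0:   IN=(all ⊤)   OUT=(all ⊤)
  B1:   IN=(all ⊤)   OUT={f:0; rest ⊤}
  B2:   IN=(all ⊤)   OUT={d:4; rest ⊤}
  B3:   IN={d:4; rest ⊤}   OUT={d:1; rest ⊤}
  B4:   IN={d:1; rest ⊤}   OUT={d:1; rest ⊤}
  B5:   IN={d:1; rest ⊤}   OUT={a:3, d:1; rest ⊤}
  B6:   IN={a:3, d:1; rest ⊤}   OUT={a:2, d:1; rest ⊤}
  B7:   IN={a:2, d:1; rest ⊤}   OUT={a:2; rest ⊤}

Merge at B7: IN[B7] = OUT[B6] = {a: 2, b: ⊤, c: ⊤, d: 1, e: ⊤, f: ⊤}

Answer: {a: 2, b: ⊤, c: ⊤, d: 1, e: ⊤, f: ⊤}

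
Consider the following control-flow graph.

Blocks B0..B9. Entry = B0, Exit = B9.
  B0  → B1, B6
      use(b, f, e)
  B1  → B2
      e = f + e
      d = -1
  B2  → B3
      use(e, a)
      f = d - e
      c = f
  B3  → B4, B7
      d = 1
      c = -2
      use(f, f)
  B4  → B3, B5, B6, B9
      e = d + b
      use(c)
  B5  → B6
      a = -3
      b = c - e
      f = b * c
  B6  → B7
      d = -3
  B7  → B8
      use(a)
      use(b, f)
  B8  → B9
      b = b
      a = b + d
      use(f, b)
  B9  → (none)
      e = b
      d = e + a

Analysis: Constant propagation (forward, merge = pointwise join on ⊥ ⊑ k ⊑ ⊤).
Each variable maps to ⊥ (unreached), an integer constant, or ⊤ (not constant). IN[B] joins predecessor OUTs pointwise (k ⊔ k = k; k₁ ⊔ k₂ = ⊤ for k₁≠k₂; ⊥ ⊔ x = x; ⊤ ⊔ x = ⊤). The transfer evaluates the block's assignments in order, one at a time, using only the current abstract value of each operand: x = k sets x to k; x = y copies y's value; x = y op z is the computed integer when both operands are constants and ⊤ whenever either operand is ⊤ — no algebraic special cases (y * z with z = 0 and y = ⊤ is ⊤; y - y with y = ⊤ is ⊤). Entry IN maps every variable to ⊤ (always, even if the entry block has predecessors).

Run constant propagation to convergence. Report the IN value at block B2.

Fixpoint table:
  B0:   IN=(all ⊤)   OUT=(all ⊤)
  B1:   IN=(all ⊤)   OUT={d:-1; rest ⊤}
  B2:   IN={d:-1; rest ⊤}   OUT={d:-1; rest ⊤}
  B3:   IN=(all ⊤)   OUT={c:-2, d:1; rest ⊤}
  B4:   IN={c:-2, d:1; rest ⊤}   OUT={c:-2, d:1; rest ⊤}
  B5:   IN={c:-2, d:1; rest ⊤}   OUT={a:-3, c:-2, d:1; rest ⊤}
  B6:   IN=(all ⊤)   OUT={d:-3; rest ⊤}
  B7:   IN=(all ⊤)   OUT=(all ⊤)
  B8:   IN=(all ⊤)   OUT=(all ⊤)
  B9:   IN=(all ⊤)   OUT=(all ⊤)

Merge at B2: IN[B2] = OUT[B1] = {a: ⊤, b: ⊤, c: ⊤, d: -1, e: ⊤, f: ⊤}

Answer: {a: ⊤, b: ⊤, c: ⊤, d: -1, e: ⊤, f: ⊤}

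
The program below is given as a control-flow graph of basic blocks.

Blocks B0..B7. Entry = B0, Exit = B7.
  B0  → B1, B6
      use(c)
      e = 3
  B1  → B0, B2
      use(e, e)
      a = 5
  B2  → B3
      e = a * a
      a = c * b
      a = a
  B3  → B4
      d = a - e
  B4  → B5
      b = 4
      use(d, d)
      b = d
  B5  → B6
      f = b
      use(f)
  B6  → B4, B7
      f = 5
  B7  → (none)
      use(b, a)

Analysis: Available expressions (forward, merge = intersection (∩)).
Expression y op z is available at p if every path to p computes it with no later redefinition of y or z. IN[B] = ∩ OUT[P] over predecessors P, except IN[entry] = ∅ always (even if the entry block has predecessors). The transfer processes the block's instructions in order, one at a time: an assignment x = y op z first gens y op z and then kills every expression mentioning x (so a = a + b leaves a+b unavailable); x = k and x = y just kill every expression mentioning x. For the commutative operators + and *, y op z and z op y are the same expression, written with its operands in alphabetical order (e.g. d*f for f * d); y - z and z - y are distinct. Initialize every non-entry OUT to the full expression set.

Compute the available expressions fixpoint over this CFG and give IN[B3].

Fixpoint table:
  B0:  IN={}  OUT={}
  B1:  IN={}  OUT={}
  B2:  IN={}  OUT={b*c}
  B3:  IN={b*c}  OUT={a-e, b*c}
  B4:  IN={}  OUT={}
  B5:  IN={}  OUT={}
  B6:  IN={}  OUT={}
  B7:  IN={}  OUT={}

Merge at B3: IN[B3] = OUT[B2] = {b*c}

Answer: {b*c}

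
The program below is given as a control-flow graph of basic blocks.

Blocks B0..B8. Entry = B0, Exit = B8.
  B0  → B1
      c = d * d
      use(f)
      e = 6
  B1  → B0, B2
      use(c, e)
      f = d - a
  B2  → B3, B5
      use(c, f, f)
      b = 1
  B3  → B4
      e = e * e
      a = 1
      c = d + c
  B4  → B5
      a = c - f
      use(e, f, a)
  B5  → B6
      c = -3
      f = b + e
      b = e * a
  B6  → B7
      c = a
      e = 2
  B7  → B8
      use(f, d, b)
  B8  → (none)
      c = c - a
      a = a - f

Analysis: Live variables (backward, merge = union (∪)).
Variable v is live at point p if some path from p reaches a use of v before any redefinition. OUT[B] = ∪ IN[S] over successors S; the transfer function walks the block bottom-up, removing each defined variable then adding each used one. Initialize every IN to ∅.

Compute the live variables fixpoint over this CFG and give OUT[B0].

Answer: {a, c, d, e}

Derivation:
Converged values:
  B0:  IN={a, d, f}  OUT={a, c, d, e}
  B1:  IN={a, c, d, e}  OUT={a, c, d, e, f}
  B2:  IN={a, c, d, e, f}  OUT={a, b, c, d, e, f}
  B3:  IN={b, c, d, e, f}  OUT={b, c, d, e, f}
  B4:  IN={b, c, d, e, f}  OUT={a, b, d, e}
  B5:  IN={a, b, d, e}  OUT={a, b, d, f}
  B6:  IN={a, b, d, f}  OUT={a, b, c, d, f}
  B7:  IN={a, b, c, d, f}  OUT={a, c, f}
  B8:  IN={a, c, f}  OUT={}

Merge at B0: OUT[B0] = IN[B1] = {a, c, d, e}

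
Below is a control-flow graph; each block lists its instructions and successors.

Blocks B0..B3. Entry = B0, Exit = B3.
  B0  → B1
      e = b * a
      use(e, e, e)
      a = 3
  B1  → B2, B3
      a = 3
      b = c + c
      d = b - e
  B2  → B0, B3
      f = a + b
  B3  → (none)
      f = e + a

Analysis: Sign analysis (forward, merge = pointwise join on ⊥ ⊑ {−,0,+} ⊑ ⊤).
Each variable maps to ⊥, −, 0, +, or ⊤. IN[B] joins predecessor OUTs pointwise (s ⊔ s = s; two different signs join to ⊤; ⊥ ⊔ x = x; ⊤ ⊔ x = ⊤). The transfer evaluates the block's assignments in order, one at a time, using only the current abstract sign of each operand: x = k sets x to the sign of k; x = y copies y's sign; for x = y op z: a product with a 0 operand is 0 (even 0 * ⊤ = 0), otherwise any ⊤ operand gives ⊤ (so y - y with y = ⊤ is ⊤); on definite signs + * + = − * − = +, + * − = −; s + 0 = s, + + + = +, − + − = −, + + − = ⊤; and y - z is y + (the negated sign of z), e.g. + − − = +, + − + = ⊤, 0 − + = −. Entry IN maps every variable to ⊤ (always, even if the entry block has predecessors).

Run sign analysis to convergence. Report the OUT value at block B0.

Converged values:
  B0:  IN=(all ⊤)  OUT={a:+; rest ⊤}
  B1:  IN={a:+; rest ⊤}  OUT={a:+; rest ⊤}
  B2:  IN={a:+; rest ⊤}  OUT={a:+; rest ⊤}
  B3:  IN={a:+; rest ⊤}  OUT={a:+; rest ⊤}

Merge at B0 (entry node, so the boundary value (all ⊤) is joined with the incoming edge(s)): IN[B0] = (all ⊤) ⊔ OUT[B2] = {a: ⊤, b: ⊤, c: ⊤, d: ⊤, e: ⊤, f: ⊤}
Applying B0's transfer function to that IN value gives OUT[B0] (row B0 above).

Answer: {a: +, b: ⊤, c: ⊤, d: ⊤, e: ⊤, f: ⊤}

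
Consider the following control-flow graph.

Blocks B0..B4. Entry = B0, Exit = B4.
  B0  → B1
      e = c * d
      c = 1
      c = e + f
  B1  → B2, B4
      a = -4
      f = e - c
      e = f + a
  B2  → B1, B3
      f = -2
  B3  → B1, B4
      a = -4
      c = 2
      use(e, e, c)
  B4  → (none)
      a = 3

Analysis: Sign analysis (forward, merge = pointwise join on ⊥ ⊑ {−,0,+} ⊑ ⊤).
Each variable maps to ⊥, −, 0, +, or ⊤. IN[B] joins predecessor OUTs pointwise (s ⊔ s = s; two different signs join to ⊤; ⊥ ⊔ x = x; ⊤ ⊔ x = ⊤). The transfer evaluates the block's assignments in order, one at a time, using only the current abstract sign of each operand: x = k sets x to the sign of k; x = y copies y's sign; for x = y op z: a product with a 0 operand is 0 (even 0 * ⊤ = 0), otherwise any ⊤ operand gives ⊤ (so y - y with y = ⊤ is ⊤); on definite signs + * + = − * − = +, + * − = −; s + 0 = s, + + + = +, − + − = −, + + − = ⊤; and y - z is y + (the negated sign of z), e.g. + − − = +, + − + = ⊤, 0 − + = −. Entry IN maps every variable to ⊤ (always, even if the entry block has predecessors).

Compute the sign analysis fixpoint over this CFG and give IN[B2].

Converged values:
  B0: | IN=(all ⊤) | OUT=(all ⊤)
  B1: | IN=(all ⊤) | OUT={a:-; rest ⊤}
  B2: | IN={a:-; rest ⊤} | OUT={a:-, f:-; rest ⊤}
  B3: | IN={a:-, f:-; rest ⊤} | OUT={a:-, c:+, f:-; rest ⊤}
  B4: | IN={a:-; rest ⊤} | OUT={a:+; rest ⊤}

Merge at B2: IN[B2] = OUT[B1] = {a: -, b: ⊤, c: ⊤, d: ⊤, e: ⊤, f: ⊤}

Answer: {a: -, b: ⊤, c: ⊤, d: ⊤, e: ⊤, f: ⊤}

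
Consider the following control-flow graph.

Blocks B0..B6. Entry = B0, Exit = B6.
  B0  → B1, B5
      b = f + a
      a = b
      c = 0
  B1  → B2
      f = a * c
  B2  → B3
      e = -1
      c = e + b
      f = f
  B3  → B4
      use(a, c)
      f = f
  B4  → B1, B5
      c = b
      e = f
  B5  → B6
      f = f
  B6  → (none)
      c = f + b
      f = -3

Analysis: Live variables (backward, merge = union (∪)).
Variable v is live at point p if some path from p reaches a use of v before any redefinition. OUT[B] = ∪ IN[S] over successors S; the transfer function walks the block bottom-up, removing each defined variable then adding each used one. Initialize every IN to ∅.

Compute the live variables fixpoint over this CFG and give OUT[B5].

Per-block solution:
  B0: | IN={a, f} | OUT={a, b, c, f}
  B1: | IN={a, b, c} | OUT={a, b, f}
  B2: | IN={a, b, f} | OUT={a, b, c, f}
  B3: | IN={a, b, c, f} | OUT={a, b, f}
  B4: | IN={a, b, f} | OUT={a, b, c, f}
  B5: | IN={b, f} | OUT={b, f}
  B6: | IN={b, f} | OUT={}

Merge at B5: OUT[B5] = IN[B6] = {b, f}

Answer: {b, f}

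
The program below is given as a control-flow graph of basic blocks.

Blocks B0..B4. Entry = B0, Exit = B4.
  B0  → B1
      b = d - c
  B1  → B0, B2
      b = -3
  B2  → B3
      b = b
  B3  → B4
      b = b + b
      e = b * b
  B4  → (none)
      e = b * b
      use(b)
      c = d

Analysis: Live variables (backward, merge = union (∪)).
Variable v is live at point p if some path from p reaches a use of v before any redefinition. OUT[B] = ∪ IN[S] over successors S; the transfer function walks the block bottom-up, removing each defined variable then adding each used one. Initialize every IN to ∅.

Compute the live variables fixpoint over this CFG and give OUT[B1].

Answer: {b, c, d}

Derivation:
Converged values:
  B0: | IN={c, d} | OUT={c, d}
  B1: | IN={c, d} | OUT={b, c, d}
  B2: | IN={b, d} | OUT={b, d}
  B3: | IN={b, d} | OUT={b, d}
  B4: | IN={b, d} | OUT={}

Merge at B1: OUT[B1] = IN[B0] ⊔ IN[B2] = {b, c, d}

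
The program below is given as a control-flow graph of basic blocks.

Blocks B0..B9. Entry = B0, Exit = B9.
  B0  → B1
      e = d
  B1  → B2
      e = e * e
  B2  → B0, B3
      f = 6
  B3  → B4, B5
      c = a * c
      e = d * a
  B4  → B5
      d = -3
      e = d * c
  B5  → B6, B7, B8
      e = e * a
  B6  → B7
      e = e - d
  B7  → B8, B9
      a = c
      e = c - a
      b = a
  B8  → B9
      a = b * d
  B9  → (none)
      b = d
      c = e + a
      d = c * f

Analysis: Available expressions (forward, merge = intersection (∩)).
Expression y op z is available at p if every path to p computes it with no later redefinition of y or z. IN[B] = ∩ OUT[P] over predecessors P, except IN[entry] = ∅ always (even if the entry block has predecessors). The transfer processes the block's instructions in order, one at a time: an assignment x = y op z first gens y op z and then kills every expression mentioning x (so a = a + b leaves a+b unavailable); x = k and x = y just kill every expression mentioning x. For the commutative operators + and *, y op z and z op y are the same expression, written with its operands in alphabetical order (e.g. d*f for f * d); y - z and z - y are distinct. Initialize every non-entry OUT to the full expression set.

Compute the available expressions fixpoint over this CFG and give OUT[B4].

Per-block solution:
  B0: | IN={} | OUT={}
  B1: | IN={} | OUT={}
  B2: | IN={} | OUT={}
  B3: | IN={} | OUT={a*d}
  B4: | IN={a*d} | OUT={c*d}
  B5: | IN={} | OUT={}
  B6: | IN={} | OUT={}
  B7: | IN={} | OUT={c-a}
  B8: | IN={} | OUT={b*d}
  B9: | IN={} | OUT={a+e, c*f}

Merge at B4: IN[B4] = OUT[B3] = {a*d}
Applying B4's transfer function to that IN value gives OUT[B4] (row B4 above).

Answer: {c*d}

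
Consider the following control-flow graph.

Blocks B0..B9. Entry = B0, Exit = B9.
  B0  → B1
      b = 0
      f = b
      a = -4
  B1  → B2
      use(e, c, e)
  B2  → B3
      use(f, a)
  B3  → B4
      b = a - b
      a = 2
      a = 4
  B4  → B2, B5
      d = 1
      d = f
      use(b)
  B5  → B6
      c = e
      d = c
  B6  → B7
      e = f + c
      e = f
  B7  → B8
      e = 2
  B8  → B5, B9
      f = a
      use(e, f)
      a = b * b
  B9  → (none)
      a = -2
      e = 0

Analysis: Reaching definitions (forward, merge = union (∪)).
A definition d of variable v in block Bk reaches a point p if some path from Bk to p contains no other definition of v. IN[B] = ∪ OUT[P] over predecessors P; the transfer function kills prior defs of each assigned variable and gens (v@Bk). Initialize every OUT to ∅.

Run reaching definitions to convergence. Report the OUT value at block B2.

Fixpoint table:
  B0:  IN={}  OUT={a@B0, b@B0, f@B0}
  B1:  IN={a@B0, b@B0, f@B0}  OUT={a@B0, b@B0, f@B0}
  B2:  IN={a@B0, a@B3, b@B0, b@B3, d@B4, f@B0}  OUT={a@B0, a@B3, b@B0, b@B3, d@B4, f@B0}
  B3:  IN={a@B0, a@B3, b@B0, b@B3, d@B4, f@B0}  OUT={a@B3, b@B3, d@B4, f@B0}
  B4:  IN={a@B3, b@B3, d@B4, f@B0}  OUT={a@B3, b@B3, d@B4, f@B0}
  B5:  IN={a@B3, a@B8, b@B3, c@B5, d@B4, d@B5, e@B7, f@B0, f@B8}  OUT={a@B3, a@B8, b@B3, c@B5, d@B5, e@B7, f@B0, f@B8}
  B6:  IN={a@B3, a@B8, b@B3, c@B5, d@B5, e@B7, f@B0, f@B8}  OUT={a@B3, a@B8, b@B3, c@B5, d@B5, e@B6, f@B0, f@B8}
  B7:  IN={a@B3, a@B8, b@B3, c@B5, d@B5, e@B6, f@B0, f@B8}  OUT={a@B3, a@B8, b@B3, c@B5, d@B5, e@B7, f@B0, f@B8}
  B8:  IN={a@B3, a@B8, b@B3, c@B5, d@B5, e@B7, f@B0, f@B8}  OUT={a@B8, b@B3, c@B5, d@B5, e@B7, f@B8}
  B9:  IN={a@B8, b@B3, c@B5, d@B5, e@B7, f@B8}  OUT={a@B9, b@B3, c@B5, d@B5, e@B9, f@B8}

Merge at B2: IN[B2] = OUT[B1] ⊔ OUT[B4] = {a@B0, a@B3, b@B0, b@B3, d@B4, f@B0}
Applying B2's transfer function to that IN value gives OUT[B2] (row B2 above).

Answer: {a@B0, a@B3, b@B0, b@B3, d@B4, f@B0}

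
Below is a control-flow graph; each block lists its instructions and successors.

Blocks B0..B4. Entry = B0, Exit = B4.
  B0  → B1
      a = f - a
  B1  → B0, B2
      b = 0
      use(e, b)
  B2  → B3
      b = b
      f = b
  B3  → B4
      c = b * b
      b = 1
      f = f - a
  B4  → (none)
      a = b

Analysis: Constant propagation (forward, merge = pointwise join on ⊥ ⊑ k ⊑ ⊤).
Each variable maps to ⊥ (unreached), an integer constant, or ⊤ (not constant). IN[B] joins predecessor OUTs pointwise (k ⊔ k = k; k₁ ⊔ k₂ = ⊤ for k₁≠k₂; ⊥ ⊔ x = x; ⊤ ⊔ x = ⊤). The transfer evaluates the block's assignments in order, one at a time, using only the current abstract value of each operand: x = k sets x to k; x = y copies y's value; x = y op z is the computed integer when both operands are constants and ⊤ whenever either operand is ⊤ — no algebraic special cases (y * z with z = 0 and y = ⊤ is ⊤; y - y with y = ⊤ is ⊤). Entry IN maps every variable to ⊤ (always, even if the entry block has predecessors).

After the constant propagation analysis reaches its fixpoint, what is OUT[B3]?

Converged values:
  B0: | IN=(all ⊤) | OUT=(all ⊤)
  B1: | IN=(all ⊤) | OUT={b:0; rest ⊤}
  B2: | IN={b:0; rest ⊤} | OUT={b:0, f:0; rest ⊤}
  B3: | IN={b:0, f:0; rest ⊤} | OUT={b:1, c:0; rest ⊤}
  B4: | IN={b:1, c:0; rest ⊤} | OUT={a:1, b:1, c:0; rest ⊤}

Merge at B3: IN[B3] = OUT[B2] = {a: ⊤, b: 0, c: ⊤, d: ⊤, e: ⊤, f: 0}
Applying B3's transfer function to that IN value gives OUT[B3] (row B3 above).

Answer: {a: ⊤, b: 1, c: 0, d: ⊤, e: ⊤, f: ⊤}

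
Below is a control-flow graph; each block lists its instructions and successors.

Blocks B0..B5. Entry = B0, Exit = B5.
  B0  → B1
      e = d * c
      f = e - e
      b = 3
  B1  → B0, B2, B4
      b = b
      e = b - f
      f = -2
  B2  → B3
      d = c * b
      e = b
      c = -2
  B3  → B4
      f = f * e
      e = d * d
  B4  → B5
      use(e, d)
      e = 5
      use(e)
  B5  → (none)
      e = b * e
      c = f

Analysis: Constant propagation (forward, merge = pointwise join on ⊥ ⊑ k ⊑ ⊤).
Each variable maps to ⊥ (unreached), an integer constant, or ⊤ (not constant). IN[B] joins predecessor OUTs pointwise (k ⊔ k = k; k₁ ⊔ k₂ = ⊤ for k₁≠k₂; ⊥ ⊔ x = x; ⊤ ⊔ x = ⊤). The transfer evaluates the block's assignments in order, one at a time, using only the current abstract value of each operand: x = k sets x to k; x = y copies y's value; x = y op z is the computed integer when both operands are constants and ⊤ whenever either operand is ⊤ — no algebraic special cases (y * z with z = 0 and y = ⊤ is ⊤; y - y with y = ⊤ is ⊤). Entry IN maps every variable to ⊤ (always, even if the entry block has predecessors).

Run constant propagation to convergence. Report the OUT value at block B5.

Answer: {a: ⊤, b: 3, c: ⊤, d: ⊤, e: 15, f: ⊤}

Derivation:
Fixpoint table:
  B0:  IN=(all ⊤)  OUT={b:3; rest ⊤}
  B1:  IN={b:3; rest ⊤}  OUT={b:3, f:-2; rest ⊤}
  B2:  IN={b:3, f:-2; rest ⊤}  OUT={b:3, c:-2, e:3, f:-2; rest ⊤}
  B3:  IN={b:3, c:-2, e:3, f:-2; rest ⊤}  OUT={b:3, c:-2, f:-6; rest ⊤}
  B4:  IN={b:3; rest ⊤}  OUT={b:3, e:5; rest ⊤}
  B5:  IN={b:3, e:5; rest ⊤}  OUT={b:3, e:15; rest ⊤}

Merge at B5: IN[B5] = OUT[B4] = {a: ⊤, b: 3, c: ⊤, d: ⊤, e: 5, f: ⊤}
Applying B5's transfer function to that IN value gives OUT[B5] (row B5 above).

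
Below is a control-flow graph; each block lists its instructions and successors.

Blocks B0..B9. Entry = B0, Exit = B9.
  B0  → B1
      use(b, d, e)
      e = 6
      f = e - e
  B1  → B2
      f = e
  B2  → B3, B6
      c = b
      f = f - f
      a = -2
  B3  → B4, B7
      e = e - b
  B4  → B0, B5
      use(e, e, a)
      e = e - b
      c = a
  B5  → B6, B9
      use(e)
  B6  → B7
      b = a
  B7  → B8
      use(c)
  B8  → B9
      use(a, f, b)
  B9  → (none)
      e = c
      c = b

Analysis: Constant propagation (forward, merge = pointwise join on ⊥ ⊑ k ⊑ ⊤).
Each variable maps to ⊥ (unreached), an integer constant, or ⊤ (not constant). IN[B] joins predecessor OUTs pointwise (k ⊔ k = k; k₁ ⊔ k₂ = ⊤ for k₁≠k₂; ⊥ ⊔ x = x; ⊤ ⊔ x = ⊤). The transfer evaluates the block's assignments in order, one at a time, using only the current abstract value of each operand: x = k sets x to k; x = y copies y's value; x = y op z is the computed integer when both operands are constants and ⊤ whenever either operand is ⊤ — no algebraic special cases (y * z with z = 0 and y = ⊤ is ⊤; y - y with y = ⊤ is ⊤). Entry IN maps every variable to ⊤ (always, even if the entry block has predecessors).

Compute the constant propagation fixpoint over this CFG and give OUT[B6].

Converged values:
  B0:   IN=(all ⊤)   OUT={e:6, f:0; rest ⊤}
  B1:   IN={e:6, f:0; rest ⊤}   OUT={e:6, f:6; rest ⊤}
  B2:   IN={e:6, f:6; rest ⊤}   OUT={a:-2, e:6, f:0; rest ⊤}
  B3:   IN={a:-2, e:6, f:0; rest ⊤}   OUT={a:-2, f:0; rest ⊤}
  B4:   IN={a:-2, f:0; rest ⊤}   OUT={a:-2, c:-2, f:0; rest ⊤}
  B5:   IN={a:-2, c:-2, f:0; rest ⊤}   OUT={a:-2, c:-2, f:0; rest ⊤}
  B6:   IN={a:-2, f:0; rest ⊤}   OUT={a:-2, b:-2, f:0; rest ⊤}
  B7:   IN={a:-2, f:0; rest ⊤}   OUT={a:-2, f:0; rest ⊤}
  B8:   IN={a:-2, f:0; rest ⊤}   OUT={a:-2, f:0; rest ⊤}
  B9:   IN={a:-2, f:0; rest ⊤}   OUT={a:-2, f:0; rest ⊤}

Merge at B6: IN[B6] = OUT[B2] ⊔ OUT[B5] = {a: -2, b: ⊤, c: ⊤, d: ⊤, e: ⊤, f: 0}
Applying B6's transfer function to that IN value gives OUT[B6] (row B6 above).

Answer: {a: -2, b: -2, c: ⊤, d: ⊤, e: ⊤, f: 0}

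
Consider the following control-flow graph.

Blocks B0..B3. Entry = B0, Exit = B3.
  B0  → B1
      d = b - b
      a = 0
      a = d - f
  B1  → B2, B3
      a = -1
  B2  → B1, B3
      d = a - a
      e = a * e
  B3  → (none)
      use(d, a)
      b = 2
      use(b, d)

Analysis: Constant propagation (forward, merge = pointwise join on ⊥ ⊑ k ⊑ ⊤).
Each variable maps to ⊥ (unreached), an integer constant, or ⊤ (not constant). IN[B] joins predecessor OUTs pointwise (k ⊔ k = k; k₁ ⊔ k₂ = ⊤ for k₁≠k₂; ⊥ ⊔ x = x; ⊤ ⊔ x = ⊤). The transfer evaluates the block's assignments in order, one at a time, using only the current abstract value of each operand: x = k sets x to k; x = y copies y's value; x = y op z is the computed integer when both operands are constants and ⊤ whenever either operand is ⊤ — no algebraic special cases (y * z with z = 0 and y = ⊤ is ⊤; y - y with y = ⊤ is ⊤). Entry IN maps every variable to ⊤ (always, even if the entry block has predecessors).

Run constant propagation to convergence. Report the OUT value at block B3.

Answer: {a: -1, b: 2, c: ⊤, d: ⊤, e: ⊤, f: ⊤}

Trace:
Fixpoint table:
  B0:   IN=(all ⊤)   OUT=(all ⊤)
  B1:   IN=(all ⊤)   OUT={a:-1; rest ⊤}
  B2:   IN={a:-1; rest ⊤}   OUT={a:-1, d:0; rest ⊤}
  B3:   IN={a:-1; rest ⊤}   OUT={a:-1, b:2; rest ⊤}

Merge at B3: IN[B3] = OUT[B1] ⊔ OUT[B2] = {a: -1, b: ⊤, c: ⊤, d: ⊤, e: ⊤, f: ⊤}
Applying B3's transfer function to that IN value gives OUT[B3] (row B3 above).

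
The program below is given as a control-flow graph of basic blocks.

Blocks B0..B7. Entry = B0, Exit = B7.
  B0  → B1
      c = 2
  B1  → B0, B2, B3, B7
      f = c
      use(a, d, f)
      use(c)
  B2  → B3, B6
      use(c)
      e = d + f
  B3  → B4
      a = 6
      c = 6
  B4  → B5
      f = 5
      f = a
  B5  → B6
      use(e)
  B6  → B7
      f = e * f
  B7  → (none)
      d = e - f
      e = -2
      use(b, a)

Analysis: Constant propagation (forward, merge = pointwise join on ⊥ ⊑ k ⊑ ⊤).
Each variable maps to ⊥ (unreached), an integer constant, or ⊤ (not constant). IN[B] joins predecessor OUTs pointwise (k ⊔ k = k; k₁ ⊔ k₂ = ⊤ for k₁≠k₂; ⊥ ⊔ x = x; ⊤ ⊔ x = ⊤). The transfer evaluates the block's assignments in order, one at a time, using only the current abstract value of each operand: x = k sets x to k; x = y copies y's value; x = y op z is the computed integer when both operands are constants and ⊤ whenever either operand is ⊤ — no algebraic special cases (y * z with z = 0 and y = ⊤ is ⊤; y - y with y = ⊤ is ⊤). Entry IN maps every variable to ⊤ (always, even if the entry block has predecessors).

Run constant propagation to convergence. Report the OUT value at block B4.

Fixpoint table:
  B0:   IN=(all ⊤)   OUT={c:2; rest ⊤}
  B1:   IN={c:2; rest ⊤}   OUT={c:2, f:2; rest ⊤}
  B2:   IN={c:2, f:2; rest ⊤}   OUT={c:2, f:2; rest ⊤}
  B3:   IN={c:2, f:2; rest ⊤}   OUT={a:6, c:6, f:2; rest ⊤}
  B4:   IN={a:6, c:6, f:2; rest ⊤}   OUT={a:6, c:6, f:6; rest ⊤}
  B5:   IN={a:6, c:6, f:6; rest ⊤}   OUT={a:6, c:6, f:6; rest ⊤}
  B6:   IN=(all ⊤)   OUT=(all ⊤)
  B7:   IN=(all ⊤)   OUT={e:-2; rest ⊤}

Merge at B4: IN[B4] = OUT[B3] = {a: 6, b: ⊤, c: 6, d: ⊤, e: ⊤, f: 2}
Applying B4's transfer function to that IN value gives OUT[B4] (row B4 above).

Answer: {a: 6, b: ⊤, c: 6, d: ⊤, e: ⊤, f: 6}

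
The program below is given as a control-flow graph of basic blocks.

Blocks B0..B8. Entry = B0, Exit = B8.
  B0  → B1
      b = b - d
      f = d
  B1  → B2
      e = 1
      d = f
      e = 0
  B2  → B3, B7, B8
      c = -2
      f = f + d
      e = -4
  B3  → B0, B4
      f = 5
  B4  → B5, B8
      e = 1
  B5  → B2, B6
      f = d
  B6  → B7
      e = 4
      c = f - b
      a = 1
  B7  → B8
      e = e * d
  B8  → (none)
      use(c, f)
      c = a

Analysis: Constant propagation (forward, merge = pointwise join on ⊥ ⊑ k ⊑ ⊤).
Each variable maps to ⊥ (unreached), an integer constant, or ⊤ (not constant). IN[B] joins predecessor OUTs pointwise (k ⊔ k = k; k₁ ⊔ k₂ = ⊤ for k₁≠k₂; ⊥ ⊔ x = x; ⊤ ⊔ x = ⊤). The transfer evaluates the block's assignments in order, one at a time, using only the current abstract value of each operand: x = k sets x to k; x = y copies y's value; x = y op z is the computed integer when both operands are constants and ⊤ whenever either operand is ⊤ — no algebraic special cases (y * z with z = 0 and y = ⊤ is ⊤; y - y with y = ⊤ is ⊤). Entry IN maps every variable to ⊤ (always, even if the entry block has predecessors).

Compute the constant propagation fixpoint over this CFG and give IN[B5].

Answer: {a: ⊤, b: ⊤, c: -2, d: ⊤, e: 1, f: 5}

Derivation:
Per-block solution:
  B0: | IN=(all ⊤) | OUT=(all ⊤)
  B1: | IN=(all ⊤) | OUT={e:0; rest ⊤}
  B2: | IN=(all ⊤) | OUT={c:-2, e:-4; rest ⊤}
  B3: | IN={c:-2, e:-4; rest ⊤} | OUT={c:-2, e:-4, f:5; rest ⊤}
  B4: | IN={c:-2, e:-4, f:5; rest ⊤} | OUT={c:-2, e:1, f:5; rest ⊤}
  B5: | IN={c:-2, e:1, f:5; rest ⊤} | OUT={c:-2, e:1; rest ⊤}
  B6: | IN={c:-2, e:1; rest ⊤} | OUT={a:1, e:4; rest ⊤}
  B7: | IN=(all ⊤) | OUT=(all ⊤)
  B8: | IN=(all ⊤) | OUT=(all ⊤)

Merge at B5: IN[B5] = OUT[B4] = {a: ⊤, b: ⊤, c: -2, d: ⊤, e: 1, f: 5}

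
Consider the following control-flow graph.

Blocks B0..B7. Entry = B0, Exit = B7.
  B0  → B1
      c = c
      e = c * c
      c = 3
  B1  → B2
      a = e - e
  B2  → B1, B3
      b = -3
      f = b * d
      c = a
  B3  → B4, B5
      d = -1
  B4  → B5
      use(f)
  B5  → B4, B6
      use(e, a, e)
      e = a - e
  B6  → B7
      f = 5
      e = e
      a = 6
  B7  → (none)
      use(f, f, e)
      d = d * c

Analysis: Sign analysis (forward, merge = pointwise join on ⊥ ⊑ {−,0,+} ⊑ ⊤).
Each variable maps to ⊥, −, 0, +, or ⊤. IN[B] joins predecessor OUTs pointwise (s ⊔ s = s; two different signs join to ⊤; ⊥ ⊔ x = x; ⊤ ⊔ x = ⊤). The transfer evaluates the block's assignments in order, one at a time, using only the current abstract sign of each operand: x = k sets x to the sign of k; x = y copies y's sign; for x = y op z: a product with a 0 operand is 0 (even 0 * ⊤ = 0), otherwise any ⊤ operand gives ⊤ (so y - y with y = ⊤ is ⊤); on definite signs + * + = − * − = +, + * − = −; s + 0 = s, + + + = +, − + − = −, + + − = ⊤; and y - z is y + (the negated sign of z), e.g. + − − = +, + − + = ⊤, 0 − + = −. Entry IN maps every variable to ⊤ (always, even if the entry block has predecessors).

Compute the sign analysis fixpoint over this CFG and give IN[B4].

Fixpoint table:
  B0: | IN=(all ⊤) | OUT={c:+; rest ⊤}
  B1: | IN=(all ⊤) | OUT=(all ⊤)
  B2: | IN=(all ⊤) | OUT={b:-; rest ⊤}
  B3: | IN={b:-; rest ⊤} | OUT={b:-, d:-; rest ⊤}
  B4: | IN={b:-, d:-; rest ⊤} | OUT={b:-, d:-; rest ⊤}
  B5: | IN={b:-, d:-; rest ⊤} | OUT={b:-, d:-; rest ⊤}
  B6: | IN={b:-, d:-; rest ⊤} | OUT={a:+, b:-, d:-, f:+; rest ⊤}
  B7: | IN={a:+, b:-, d:-, f:+; rest ⊤} | OUT={a:+, b:-, f:+; rest ⊤}

Merge at B4: IN[B4] = OUT[B3] ⊔ OUT[B5] = {a: ⊤, b: -, c: ⊤, d: -, e: ⊤, f: ⊤}

Answer: {a: ⊤, b: -, c: ⊤, d: -, e: ⊤, f: ⊤}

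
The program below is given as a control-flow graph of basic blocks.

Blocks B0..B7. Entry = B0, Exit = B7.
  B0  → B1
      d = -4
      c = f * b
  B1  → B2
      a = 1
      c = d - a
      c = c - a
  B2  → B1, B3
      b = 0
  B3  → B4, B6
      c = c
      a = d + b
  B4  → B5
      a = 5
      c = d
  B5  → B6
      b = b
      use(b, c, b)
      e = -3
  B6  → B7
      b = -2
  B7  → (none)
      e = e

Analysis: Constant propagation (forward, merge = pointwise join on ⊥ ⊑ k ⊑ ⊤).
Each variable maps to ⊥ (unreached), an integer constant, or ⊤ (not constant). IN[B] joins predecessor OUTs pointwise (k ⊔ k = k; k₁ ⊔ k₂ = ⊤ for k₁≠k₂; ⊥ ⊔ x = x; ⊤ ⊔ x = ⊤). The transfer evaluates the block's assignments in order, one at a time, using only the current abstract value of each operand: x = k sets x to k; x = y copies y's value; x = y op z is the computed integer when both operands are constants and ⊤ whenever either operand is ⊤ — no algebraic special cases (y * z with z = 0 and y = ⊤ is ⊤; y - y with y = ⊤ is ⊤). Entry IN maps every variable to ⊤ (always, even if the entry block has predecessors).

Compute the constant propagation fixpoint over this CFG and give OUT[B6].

Converged values:
  B0: | IN=(all ⊤) | OUT={d:-4; rest ⊤}
  B1: | IN={d:-4; rest ⊤} | OUT={a:1, c:-6, d:-4; rest ⊤}
  B2: | IN={a:1, c:-6, d:-4; rest ⊤} | OUT={a:1, b:0, c:-6, d:-4; rest ⊤}
  B3: | IN={a:1, b:0, c:-6, d:-4; rest ⊤} | OUT={a:-4, b:0, c:-6, d:-4; rest ⊤}
  B4: | IN={a:-4, b:0, c:-6, d:-4; rest ⊤} | OUT={a:5, b:0, c:-4, d:-4; rest ⊤}
  B5: | IN={a:5, b:0, c:-4, d:-4; rest ⊤} | OUT={a:5, b:0, c:-4, d:-4, e:-3; rest ⊤}
  B6: | IN={b:0, d:-4; rest ⊤} | OUT={b:-2, d:-4; rest ⊤}
  B7: | IN={b:-2, d:-4; rest ⊤} | OUT={b:-2, d:-4; rest ⊤}

Merge at B6: IN[B6] = OUT[B3] ⊔ OUT[B5] = {a: ⊤, b: 0, c: ⊤, d: -4, e: ⊤, f: ⊤}
Applying B6's transfer function to that IN value gives OUT[B6] (row B6 above).

Answer: {a: ⊤, b: -2, c: ⊤, d: -4, e: ⊤, f: ⊤}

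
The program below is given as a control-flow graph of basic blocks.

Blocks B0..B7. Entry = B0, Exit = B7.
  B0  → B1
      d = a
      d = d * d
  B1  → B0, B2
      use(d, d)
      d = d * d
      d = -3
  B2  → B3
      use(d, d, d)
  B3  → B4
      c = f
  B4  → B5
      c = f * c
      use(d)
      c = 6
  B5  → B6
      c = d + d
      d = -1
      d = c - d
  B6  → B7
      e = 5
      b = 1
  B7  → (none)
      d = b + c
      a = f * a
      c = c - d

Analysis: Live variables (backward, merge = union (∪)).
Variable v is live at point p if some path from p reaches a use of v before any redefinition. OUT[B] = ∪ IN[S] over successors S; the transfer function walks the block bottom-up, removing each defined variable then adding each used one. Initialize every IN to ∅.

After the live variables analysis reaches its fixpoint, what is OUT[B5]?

Converged values:
  B0:   IN={a, f}   OUT={a, d, f}
  B1:   IN={a, d, f}   OUT={a, d, f}
  B2:   IN={a, d, f}   OUT={a, d, f}
  B3:   IN={a, d, f}   OUT={a, c, d, f}
  B4:   IN={a, c, d, f}   OUT={a, d, f}
  B5:   IN={a, d, f}   OUT={a, c, f}
  B6:   IN={a, c, f}   OUT={a, b, c, f}
  B7:   IN={a, b, c, f}   OUT={}

Merge at B5: OUT[B5] = IN[B6] = {a, c, f}

Answer: {a, c, f}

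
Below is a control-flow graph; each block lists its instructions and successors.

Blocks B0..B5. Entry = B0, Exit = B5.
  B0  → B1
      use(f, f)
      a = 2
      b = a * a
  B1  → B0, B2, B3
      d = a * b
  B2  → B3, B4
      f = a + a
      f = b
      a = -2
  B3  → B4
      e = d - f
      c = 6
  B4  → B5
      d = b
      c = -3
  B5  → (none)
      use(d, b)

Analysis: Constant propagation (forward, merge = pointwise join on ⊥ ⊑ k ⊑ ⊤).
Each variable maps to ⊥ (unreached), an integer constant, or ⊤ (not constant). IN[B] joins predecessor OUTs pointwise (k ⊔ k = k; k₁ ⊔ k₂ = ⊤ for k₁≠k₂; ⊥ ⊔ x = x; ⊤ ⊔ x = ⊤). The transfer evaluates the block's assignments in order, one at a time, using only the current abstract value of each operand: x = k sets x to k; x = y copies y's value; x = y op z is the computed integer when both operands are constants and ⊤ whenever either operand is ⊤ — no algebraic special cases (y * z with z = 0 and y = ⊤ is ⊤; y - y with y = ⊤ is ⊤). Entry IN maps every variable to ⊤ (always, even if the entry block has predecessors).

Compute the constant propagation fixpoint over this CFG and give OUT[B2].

Per-block solution:
  B0: | IN=(all ⊤) | OUT={a:2, b:4; rest ⊤}
  B1: | IN={a:2, b:4; rest ⊤} | OUT={a:2, b:4, d:8; rest ⊤}
  B2: | IN={a:2, b:4, d:8; rest ⊤} | OUT={a:-2, b:4, d:8, f:4; rest ⊤}
  B3: | IN={b:4, d:8; rest ⊤} | OUT={b:4, c:6, d:8; rest ⊤}
  B4: | IN={b:4, d:8; rest ⊤} | OUT={b:4, c:-3, d:4; rest ⊤}
  B5: | IN={b:4, c:-3, d:4; rest ⊤} | OUT={b:4, c:-3, d:4; rest ⊤}

Merge at B2: IN[B2] = OUT[B1] = {a: 2, b: 4, c: ⊤, d: 8, e: ⊤, f: ⊤}
Applying B2's transfer function to that IN value gives OUT[B2] (row B2 above).

Answer: {a: -2, b: 4, c: ⊤, d: 8, e: ⊤, f: 4}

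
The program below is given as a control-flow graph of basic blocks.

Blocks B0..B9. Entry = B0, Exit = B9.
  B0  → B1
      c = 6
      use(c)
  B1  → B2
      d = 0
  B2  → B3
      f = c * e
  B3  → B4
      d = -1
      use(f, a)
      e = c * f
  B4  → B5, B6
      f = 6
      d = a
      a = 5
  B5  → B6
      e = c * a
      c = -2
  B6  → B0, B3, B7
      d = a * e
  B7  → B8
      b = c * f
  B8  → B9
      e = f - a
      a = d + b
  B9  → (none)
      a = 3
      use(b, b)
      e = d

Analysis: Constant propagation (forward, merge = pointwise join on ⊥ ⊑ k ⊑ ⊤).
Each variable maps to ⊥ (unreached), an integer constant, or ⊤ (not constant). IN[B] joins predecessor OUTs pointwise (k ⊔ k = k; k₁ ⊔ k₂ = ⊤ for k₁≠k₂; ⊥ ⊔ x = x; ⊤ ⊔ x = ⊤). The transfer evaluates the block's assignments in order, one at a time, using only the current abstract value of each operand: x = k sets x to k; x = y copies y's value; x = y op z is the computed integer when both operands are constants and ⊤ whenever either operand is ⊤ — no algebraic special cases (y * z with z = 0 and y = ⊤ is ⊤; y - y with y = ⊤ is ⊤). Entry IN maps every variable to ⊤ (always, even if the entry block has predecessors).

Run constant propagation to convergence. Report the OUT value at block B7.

Per-block solution:
  B0:  IN=(all ⊤)  OUT={c:6; rest ⊤}
  B1:  IN={c:6; rest ⊤}  OUT={c:6, d:0; rest ⊤}
  B2:  IN={c:6, d:0; rest ⊤}  OUT={c:6, d:0; rest ⊤}
  B3:  IN=(all ⊤)  OUT={d:-1; rest ⊤}
  B4:  IN={d:-1; rest ⊤}  OUT={a:5, f:6; rest ⊤}
  B5:  IN={a:5, f:6; rest ⊤}  OUT={a:5, c:-2, f:6; rest ⊤}
  B6:  IN={a:5, f:6; rest ⊤}  OUT={a:5, f:6; rest ⊤}
  B7:  IN={a:5, f:6; rest ⊤}  OUT={a:5, f:6; rest ⊤}
  B8:  IN={a:5, f:6; rest ⊤}  OUT={e:1, f:6; rest ⊤}
  B9:  IN={e:1, f:6; rest ⊤}  OUT={a:3, f:6; rest ⊤}

Merge at B7: IN[B7] = OUT[B6] = {a: 5, b: ⊤, c: ⊤, d: ⊤, e: ⊤, f: 6}
Applying B7's transfer function to that IN value gives OUT[B7] (row B7 above).

Answer: {a: 5, b: ⊤, c: ⊤, d: ⊤, e: ⊤, f: 6}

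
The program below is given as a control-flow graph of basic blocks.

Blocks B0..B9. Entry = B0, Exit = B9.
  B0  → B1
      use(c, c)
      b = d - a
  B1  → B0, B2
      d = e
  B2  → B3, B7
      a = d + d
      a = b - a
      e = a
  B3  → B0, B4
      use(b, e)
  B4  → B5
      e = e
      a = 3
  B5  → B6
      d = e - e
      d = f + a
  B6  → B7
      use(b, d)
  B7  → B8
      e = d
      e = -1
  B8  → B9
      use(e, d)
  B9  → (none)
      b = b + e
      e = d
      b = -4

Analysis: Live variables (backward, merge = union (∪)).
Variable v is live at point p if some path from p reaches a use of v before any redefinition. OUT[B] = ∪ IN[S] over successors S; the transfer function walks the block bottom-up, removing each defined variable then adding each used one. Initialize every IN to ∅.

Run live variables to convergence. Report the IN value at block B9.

Answer: {b, d, e}

Trace:
Converged values:
  B0:   IN={a, c, d, e, f}   OUT={a, b, c, e, f}
  B1:   IN={a, b, c, e, f}   OUT={a, b, c, d, e, f}
  B2:   IN={b, c, d, f}   OUT={a, b, c, d, e, f}
  B3:   IN={a, b, c, d, e, f}   OUT={a, b, c, d, e, f}
  B4:   IN={b, e, f}   OUT={a, b, e, f}
  B5:   IN={a, b, e, f}   OUT={b, d}
  B6:   IN={b, d}   OUT={b, d}
  B7:   IN={b, d}   OUT={b, d, e}
  B8:   IN={b, d, e}   OUT={b, d, e}
  B9:   IN={b, d, e}   OUT={}

B9 is the boundary node: OUT[B9] = {}
Applying B9's transfer function to that OUT value gives IN[B9] (row B9 above).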